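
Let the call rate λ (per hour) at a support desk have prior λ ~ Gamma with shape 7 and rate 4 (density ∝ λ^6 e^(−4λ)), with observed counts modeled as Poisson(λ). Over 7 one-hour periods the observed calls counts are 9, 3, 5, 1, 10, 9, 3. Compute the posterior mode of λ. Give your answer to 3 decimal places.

λ̂_MAP = 4.182

Σxᵢ = 9+3+5+1+10+9+3 = 40, with n = 7.
Posterior ∝ λ^6e^(−4λ) · λ^40e^(−7λ) = λ^46e^(−11λ), i.e. Gamma(shape=47, rate=11).
The mode of a Gamma(a, b) with a ≥ 1 (shape–rate) is (a−1)/b = 46/11 ≈ 4.182.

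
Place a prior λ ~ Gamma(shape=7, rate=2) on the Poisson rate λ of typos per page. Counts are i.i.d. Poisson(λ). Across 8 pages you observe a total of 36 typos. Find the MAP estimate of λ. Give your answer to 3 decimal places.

λ̂_MAP = 4.200

Σxᵢ = 36, n = 8.
Posterior ∝ λ^6e^(−2λ) · λ^36e^(−8λ) = λ^42e^(−10λ), i.e. Gamma(shape=43, rate=10).
The mode of a Gamma(a, b) with a ≥ 1 (shape–rate) is (a−1)/b = 42/10 ≈ 4.200.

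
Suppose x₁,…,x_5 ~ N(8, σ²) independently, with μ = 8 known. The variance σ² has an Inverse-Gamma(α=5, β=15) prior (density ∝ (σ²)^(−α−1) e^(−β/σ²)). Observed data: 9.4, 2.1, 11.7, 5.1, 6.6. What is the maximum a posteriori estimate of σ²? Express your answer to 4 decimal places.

Sum of squared deviations about the known mean: SS = (9.4−8)² + (2.1−8)² + (11.7−8)² + (5.1−8)² + (6.6−8)² = 60.83.
The Normal likelihood contributes (σ²)^(−n/2) exp(−SS/(2σ²)), so the posterior is Inverse-Gamma(α + n/2, β + SS/2) = Inverse-Gamma(7.5, 45.415).
The mode of Inverse-Gamma(a, b) is b/(a+1) = 45.415/8.5 ≈ 5.3429.

σ̂²_MAP = 5.3429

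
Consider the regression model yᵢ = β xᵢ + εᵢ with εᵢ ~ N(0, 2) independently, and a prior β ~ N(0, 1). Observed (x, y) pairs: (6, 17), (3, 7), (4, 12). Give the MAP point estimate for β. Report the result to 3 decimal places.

β̂_MAP = 2.714

log p(β | y) = −Σ(yᵢ − βxᵢ)²/(2·2) − β²/(2·1) + const.
Setting the derivative to zero: Σxᵢ(yᵢ − βxᵢ)/2 − β/1 = 0, so β = Σxᵢyᵢ / (Σxᵢ² + σ²/τ²).
Σxᵢyᵢ = 6·17 + 3·7 + 4·12 = 171; Σxᵢ² = 61; σ²/τ² = 2.
β̂_MAP = 171 / (61 + 2) = 171/63 ≈ 2.714.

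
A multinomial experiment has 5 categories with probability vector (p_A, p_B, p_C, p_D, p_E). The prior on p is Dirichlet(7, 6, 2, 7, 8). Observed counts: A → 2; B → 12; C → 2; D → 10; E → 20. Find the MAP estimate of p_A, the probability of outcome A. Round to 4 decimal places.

MAP estimate of p_A = 0.1127

The posterior is Dirichlet(αᵢ + nᵢ) = Dirichlet(9, 18, 4, 17, 28).
For a Dirichlet(a₁,…,a_K) with all aᵢ > 1, the mode has j-th component (aⱼ − 1)/(Σaᵢ − K).
Here Σaᵢ = 76 and K = 5, so p_A = (9 − 1)/(76 − 5) = 8/71 ≈ 0.1127.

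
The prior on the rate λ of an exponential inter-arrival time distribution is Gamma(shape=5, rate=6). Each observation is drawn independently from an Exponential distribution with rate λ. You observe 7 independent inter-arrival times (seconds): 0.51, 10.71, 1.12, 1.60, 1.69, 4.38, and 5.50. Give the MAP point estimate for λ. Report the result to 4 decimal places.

λ̂_MAP = 0.3491

The Exponential(rate=λ) likelihood is ∝ λ^n e^(−λΣtᵢ). Here n = 7 and Σtᵢ = 0.51 + 10.71 + 1.12 + 1.60 + 1.69 + 4.38 + 5.50 = 25.51.
Posterior ∝ λ^4e^(−6λ) · λ^7e^(−25.51λ) = λ^11e^(−31.51λ), i.e. Gamma(12, 31.51).
Mode = (a−1)/b = 11/31.51 ≈ 0.3491.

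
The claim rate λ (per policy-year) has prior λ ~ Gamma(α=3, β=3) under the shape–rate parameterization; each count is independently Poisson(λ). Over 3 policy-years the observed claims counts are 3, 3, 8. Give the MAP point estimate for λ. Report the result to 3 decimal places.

λ̂_MAP = 2.667

Σxᵢ = 3+3+8 = 14, with n = 3.
Posterior ∝ λ^2e^(−3λ) · λ^14e^(−3λ) = λ^16e^(−6λ), i.e. Gamma(shape=17, rate=6).
The mode of a Gamma(a, b) with a ≥ 1 (shape–rate) is (a−1)/b = 16/6 ≈ 2.667.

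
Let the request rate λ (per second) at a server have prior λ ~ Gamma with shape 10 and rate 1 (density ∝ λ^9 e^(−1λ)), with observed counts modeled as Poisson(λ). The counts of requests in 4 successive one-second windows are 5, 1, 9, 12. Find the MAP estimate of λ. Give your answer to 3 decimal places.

Σxᵢ = 5+1+9+12 = 27, with n = 4.
Posterior ∝ λ^9e^(−1λ) · λ^27e^(−4λ) = λ^36e^(−5λ), i.e. Gamma(shape=37, rate=5).
The mode of a Gamma(a, b) with a ≥ 1 (shape–rate) is (a−1)/b = 36/5 ≈ 7.200.

λ̂_MAP = 7.200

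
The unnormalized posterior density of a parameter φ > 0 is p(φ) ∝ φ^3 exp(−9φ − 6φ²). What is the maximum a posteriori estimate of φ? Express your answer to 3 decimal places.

ℓ'(φ) = 3/φ − 9 − 12φ. Setting this to zero and multiplying by φ: 12φ² + 9φ − 3 = 0.
φ = (−9 + √(9² + 4·12·3)) / (2·12) = (−9 + √225) / 24 = (−9 + 15)/24 = 1/4.
ℓ''(φ) = −3/φ² − 12 < 0, confirming a maximum.

φ̂_MAP = 0.250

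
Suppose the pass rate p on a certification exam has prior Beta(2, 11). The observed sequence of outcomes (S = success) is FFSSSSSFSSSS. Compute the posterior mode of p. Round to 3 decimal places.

p̂_MAP = 0.435

Prior: Beta(2, 11).
Data: 9 successes in 12 trials (from the sequence). The binomial likelihood contributes p^9(1−p)^3, so the posterior is Beta(2+9, 11+3) = Beta(11, 14).
For Beta(a, b) with a, b > 1 the mode is (a−1)/(a+b−2) = 10/23 ≈ 0.435.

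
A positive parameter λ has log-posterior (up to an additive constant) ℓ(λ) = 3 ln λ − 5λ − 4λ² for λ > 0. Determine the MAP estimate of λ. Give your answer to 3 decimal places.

λ̂_MAP = 0.375

ℓ'(λ) = 3/λ − 5 − 8λ. Setting this to zero and multiplying by λ: 8λ² + 5λ − 3 = 0.
λ = (−5 + √(5² + 4·8·3)) / (2·8) = (−5 + √121) / 16 = (−5 + 11)/16 = 3/8.
ℓ''(λ) = −3/λ² − 8 < 0, confirming a maximum.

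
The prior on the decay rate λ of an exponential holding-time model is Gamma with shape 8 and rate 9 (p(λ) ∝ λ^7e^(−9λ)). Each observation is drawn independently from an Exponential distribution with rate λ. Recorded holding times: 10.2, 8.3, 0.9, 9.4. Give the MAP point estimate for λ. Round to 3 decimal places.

The Exponential(rate=λ) likelihood is ∝ λ^n e^(−λΣtᵢ). Here n = 4 and Σtᵢ = 10.2 + 8.3 + 0.9 + 9.4 = 28.8.
Posterior ∝ λ^7e^(−9λ) · λ^4e^(−28.8λ) = λ^11e^(−37.8λ), i.e. Gamma(12, 37.8).
Mode = (a−1)/b = 11/37.8 ≈ 0.291.

λ̂_MAP = 0.291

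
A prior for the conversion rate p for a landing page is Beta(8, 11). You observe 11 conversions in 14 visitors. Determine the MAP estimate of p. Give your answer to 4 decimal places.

Prior: Beta(8, 11).
Data: 11 successes in 14 trials. The binomial likelihood contributes p^11(1−p)^3, so the posterior is Beta(8+11, 11+3) = Beta(19, 14).
For Beta(a, b) with a, b > 1 the mode is (a−1)/(a+b−2) = 18/31 ≈ 0.5806.

p̂_MAP = 0.5806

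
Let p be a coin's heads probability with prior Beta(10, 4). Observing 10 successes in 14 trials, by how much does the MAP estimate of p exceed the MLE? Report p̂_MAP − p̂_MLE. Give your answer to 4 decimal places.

MAP − MLE = 0.0165

Posterior is Beta(20, 8); MAP = (20−1)/(28−2) = 19/26 ≈ 0.73077.
MLE ignores the prior: p̂_MLE = k/n = 10/14 ≈ 0.71429.
Difference = 19/26 − 10/14 = 3/182 ≈ 0.0165.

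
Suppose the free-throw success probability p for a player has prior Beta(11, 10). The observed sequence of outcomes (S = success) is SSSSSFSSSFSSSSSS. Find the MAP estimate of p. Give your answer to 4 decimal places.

p̂_MAP = 0.6857

Prior: Beta(11, 10).
Data: 14 successes in 16 trials (from the sequence). The binomial likelihood contributes p^14(1−p)^2, so the posterior is Beta(11+14, 10+2) = Beta(25, 12).
For Beta(a, b) with a, b > 1 the mode is (a−1)/(a+b−2) = 24/35 ≈ 0.6857.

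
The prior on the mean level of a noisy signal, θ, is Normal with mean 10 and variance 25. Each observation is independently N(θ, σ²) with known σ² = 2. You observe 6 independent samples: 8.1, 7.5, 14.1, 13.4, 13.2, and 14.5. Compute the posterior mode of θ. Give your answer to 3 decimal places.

n = 6; x̄ = (8.1 + 7.5 + 14.1 + 13.4 + 13.2 + 14.5)/6 = 70.8/6 = 11.8.
For a Normal prior and Normal likelihood with known variance, the posterior is Normal; its mode equals its mean, the precision-weighted average.
Prior precision 1/σ₀² = 1/25 = 0.04; data precision n/σ² = 6/2 = 3.
θ̂ = (0.04·10 + 3·11.8) / (0.04 + 3) = 35.8/3.04 = 895/76 ≈ 11.776.

θ̂_MAP = 11.776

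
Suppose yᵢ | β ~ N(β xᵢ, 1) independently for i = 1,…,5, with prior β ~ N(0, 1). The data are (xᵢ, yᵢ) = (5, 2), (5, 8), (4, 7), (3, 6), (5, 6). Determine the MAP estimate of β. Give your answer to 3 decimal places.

β̂_MAP = 1.248

log p(β | y) = −Σ(yᵢ − βxᵢ)²/(2·1) − β²/(2·1) + const.
Setting the derivative to zero: Σxᵢ(yᵢ − βxᵢ)/1 − β/1 = 0, so β = Σxᵢyᵢ / (Σxᵢ² + σ²/τ²).
Σxᵢyᵢ = 5·2 + 5·8 + 4·7 + 3·6 + 5·6 = 126; Σxᵢ² = 100; σ²/τ² = 1.
β̂_MAP = 126 / (100 + 1) = 126/101 ≈ 1.248.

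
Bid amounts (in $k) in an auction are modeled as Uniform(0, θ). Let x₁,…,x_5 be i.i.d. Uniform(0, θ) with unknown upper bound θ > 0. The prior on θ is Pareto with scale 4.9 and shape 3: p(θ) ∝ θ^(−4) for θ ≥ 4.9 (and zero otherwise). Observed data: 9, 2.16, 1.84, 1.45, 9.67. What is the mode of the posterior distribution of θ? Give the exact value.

θ̂_MAP = 9.67

The Uniform(0, θ) likelihood is θ^(−n) for θ ≥ max(xᵢ), zero otherwise. Here max(xᵢ) = 9.67.
Posterior ∝ θ^(−4) · θ^(−5) = θ^(−9) on θ ≥ max(4.9, 9.67) = 9.67.
This density is strictly decreasing in θ, so the posterior mode lies at the lower boundary of the support.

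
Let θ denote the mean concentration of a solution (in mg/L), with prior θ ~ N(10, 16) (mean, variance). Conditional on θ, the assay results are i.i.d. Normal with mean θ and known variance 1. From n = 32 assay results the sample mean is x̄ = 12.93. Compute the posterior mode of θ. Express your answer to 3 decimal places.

θ̂_MAP = 12.924

n = 32, x̄ = 12.93.
For a Normal prior and Normal likelihood with known variance, the posterior is Normal; its mode equals its mean, the precision-weighted average.
Prior precision 1/σ₀² = 1/16 = 0.0625; data precision n/σ² = 32/1 = 32.
θ̂ = (0.0625·10 + 32·12.93) / (0.0625 + 32) = 414.385/32.0625 = 165754/12825 ≈ 12.924.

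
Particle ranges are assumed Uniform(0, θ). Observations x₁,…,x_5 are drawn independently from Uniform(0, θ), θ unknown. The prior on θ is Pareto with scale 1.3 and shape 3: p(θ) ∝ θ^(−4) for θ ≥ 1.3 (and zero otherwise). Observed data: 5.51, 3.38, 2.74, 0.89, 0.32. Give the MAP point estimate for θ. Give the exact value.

The Uniform(0, θ) likelihood is θ^(−n) for θ ≥ max(xᵢ), zero otherwise. Here max(xᵢ) = 5.51.
Posterior ∝ θ^(−4) · θ^(−5) = θ^(−9) on θ ≥ max(1.3, 5.51) = 5.51.
This density is strictly decreasing in θ, so the posterior mode lies at the lower boundary of the support.

θ̂_MAP = 5.51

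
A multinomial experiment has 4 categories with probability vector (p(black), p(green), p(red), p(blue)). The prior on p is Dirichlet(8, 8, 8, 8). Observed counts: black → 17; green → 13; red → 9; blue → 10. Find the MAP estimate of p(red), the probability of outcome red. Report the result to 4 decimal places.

MAP estimate of p(red) = 0.2078

The posterior is Dirichlet(αᵢ + nᵢ) = Dirichlet(25, 21, 17, 18).
For a Dirichlet(a₁,…,a_K) with all aᵢ > 1, the mode has j-th component (aⱼ − 1)/(Σaᵢ − K).
Here Σaᵢ = 81 and K = 4, so p(red) = (17 − 1)/(81 − 4) = 16/77 ≈ 0.2078.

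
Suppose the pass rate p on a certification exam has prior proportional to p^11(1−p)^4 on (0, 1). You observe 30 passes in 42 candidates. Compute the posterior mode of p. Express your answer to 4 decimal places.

The prior density ∝ p^11(1−p)^4 is the kernel of Beta(12, 5).
Data: 30 successes in 42 trials. The binomial likelihood contributes p^30(1−p)^12, so the posterior is Beta(12+30, 5+12) = Beta(42, 17).
For Beta(a, b) with a, b > 1 the mode is (a−1)/(a+b−2) = 41/57 ≈ 0.7193.

p̂_MAP = 0.7193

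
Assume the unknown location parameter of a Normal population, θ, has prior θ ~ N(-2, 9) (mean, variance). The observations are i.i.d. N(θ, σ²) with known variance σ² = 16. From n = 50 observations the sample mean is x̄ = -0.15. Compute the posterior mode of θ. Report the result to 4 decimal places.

θ̂_MAP = -0.2135

n = 50, x̄ = -0.15.
For a Normal prior and Normal likelihood with known variance, the posterior is Normal; its mode equals its mean, the precision-weighted average.
Prior precision 1/σ₀² = 1/9; data precision n/σ² = 50/16 = 3.125.
θ̂ = ((1/9)·(-2) + 3.125·(-0.15)) / (1/9 + 3.125) = (-199/288)/(233/72) = -199/932 ≈ -0.2135.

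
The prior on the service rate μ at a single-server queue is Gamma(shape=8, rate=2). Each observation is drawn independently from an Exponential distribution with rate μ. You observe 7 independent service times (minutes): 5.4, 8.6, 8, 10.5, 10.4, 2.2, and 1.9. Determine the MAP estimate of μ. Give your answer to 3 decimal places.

μ̂_MAP = 0.286

The Exponential(rate=μ) likelihood is ∝ μ^n e^(−μΣtᵢ). Here n = 7 and Σtᵢ = 5.4 + 8.6 + 8 + 10.5 + 10.4 + 2.2 + 1.9 = 47.
Posterior ∝ μ^7e^(−2μ) · μ^7e^(−47μ) = μ^14e^(−49μ), i.e. Gamma(15, 49).
Mode = (a−1)/b = 14/49 ≈ 0.286.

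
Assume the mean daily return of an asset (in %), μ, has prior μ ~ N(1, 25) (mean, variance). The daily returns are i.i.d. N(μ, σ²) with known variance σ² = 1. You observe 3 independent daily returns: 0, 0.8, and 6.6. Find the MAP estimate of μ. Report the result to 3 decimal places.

μ̂_MAP = 2.447

n = 3; x̄ = (0 + 0.8 + 6.6)/3 = 7.4/3 = 37/15 ≈ 2.4667.
For a Normal prior and Normal likelihood with known variance, the posterior is Normal; its mode equals its mean, the precision-weighted average.
Prior precision 1/σ₀² = 1/25 = 0.04; data precision n/σ² = 3/1 = 3.
μ̂ = (0.04·1 + 3·(37/15)) / (0.04 + 3) = 7.44/3.04 = 93/38 ≈ 2.447.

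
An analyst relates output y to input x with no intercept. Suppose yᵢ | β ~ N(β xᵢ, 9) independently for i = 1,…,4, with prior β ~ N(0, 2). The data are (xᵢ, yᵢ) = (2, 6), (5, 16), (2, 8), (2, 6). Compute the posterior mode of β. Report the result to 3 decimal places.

β̂_MAP = 2.892

log p(β | y) = −Σ(yᵢ − βxᵢ)²/(2·9) − β²/(2·2) + const.
Setting the derivative to zero: Σxᵢ(yᵢ − βxᵢ)/9 − β/2 = 0, so β = Σxᵢyᵢ / (Σxᵢ² + σ²/τ²).
Σxᵢyᵢ = 2·6 + 5·16 + 2·8 + 2·6 = 120; Σxᵢ² = 37; σ²/τ² = 4.5.
β̂_MAP = 120 / (37 + 4.5) = 120/41.5 ≈ 2.892.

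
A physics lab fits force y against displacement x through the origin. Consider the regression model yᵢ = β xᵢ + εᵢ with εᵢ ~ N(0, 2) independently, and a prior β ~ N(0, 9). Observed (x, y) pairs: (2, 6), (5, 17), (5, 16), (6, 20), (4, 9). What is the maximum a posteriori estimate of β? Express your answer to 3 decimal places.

β̂_MAP = 3.135

log p(β | y) = −Σ(yᵢ − βxᵢ)²/(2·2) − β²/(2·9) + const.
Setting the derivative to zero: Σxᵢ(yᵢ − βxᵢ)/2 − β/9 = 0, so β = Σxᵢyᵢ / (Σxᵢ² + σ²/τ²).
Σxᵢyᵢ = 2·6 + 5·17 + 5·16 + 6·20 + 4·9 = 333; Σxᵢ² = 106; σ²/τ² = 2/9.
β̂_MAP = 333 / (106 + 2/9) = 333/(956/9) = 2997/956 ≈ 3.135.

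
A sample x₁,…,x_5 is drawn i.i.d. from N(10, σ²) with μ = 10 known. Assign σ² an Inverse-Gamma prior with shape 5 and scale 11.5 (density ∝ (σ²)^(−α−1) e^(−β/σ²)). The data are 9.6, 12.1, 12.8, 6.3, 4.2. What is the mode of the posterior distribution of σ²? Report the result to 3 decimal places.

σ̂²_MAP = 4.867

Sum of squared deviations about the known mean: SS = (9.6−10)² + (12.1−10)² + (12.8−10)² + (6.3−10)² + (4.2−10)² = 59.74.
The Normal likelihood contributes (σ²)^(−n/2) exp(−SS/(2σ²)), so the posterior is Inverse-Gamma(α + n/2, β + SS/2) = Inverse-Gamma(7.5, 41.37).
The mode of Inverse-Gamma(a, b) is b/(a+1) = 41.37/8.5 ≈ 4.867.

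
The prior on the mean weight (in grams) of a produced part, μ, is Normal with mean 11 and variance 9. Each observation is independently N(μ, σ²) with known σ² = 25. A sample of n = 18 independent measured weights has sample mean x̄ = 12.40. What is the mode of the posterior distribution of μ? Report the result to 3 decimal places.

n = 18, x̄ = 12.40.
For a Normal prior and Normal likelihood with known variance, the posterior is Normal; its mode equals its mean, the precision-weighted average.
Prior precision 1/σ₀² = 1/9; data precision n/σ² = 18/25 = 0.72.
μ̂ = ((1/9)·11 + 0.72·12.4) / (1/9 + 0.72) = (11419/1125)/(187/225) = 11419/935 ≈ 12.213.

μ̂_MAP = 12.213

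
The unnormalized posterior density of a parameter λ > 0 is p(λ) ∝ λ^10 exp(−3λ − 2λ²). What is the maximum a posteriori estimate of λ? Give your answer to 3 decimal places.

ℓ'(λ) = 10/λ − 3 − 4λ. Setting this to zero and multiplying by λ: 4λ² + 3λ − 10 = 0.
λ = (−3 + √(3² + 4·4·10)) / (2·4) = (−3 + √169) / 8 = (−3 + 13)/8 = 5/4.
ℓ''(λ) = −10/λ² − 4 < 0, confirming a maximum.

λ̂_MAP = 1.250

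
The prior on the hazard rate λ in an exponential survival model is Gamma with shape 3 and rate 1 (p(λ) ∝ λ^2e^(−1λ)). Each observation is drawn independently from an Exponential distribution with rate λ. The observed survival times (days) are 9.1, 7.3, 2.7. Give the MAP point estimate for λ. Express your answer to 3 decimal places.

λ̂_MAP = 0.249

The Exponential(rate=λ) likelihood is ∝ λ^n e^(−λΣtᵢ). Here n = 3 and Σtᵢ = 9.1 + 7.3 + 2.7 = 19.1.
Posterior ∝ λ^2e^(−1λ) · λ^3e^(−19.1λ) = λ^5e^(−20.1λ), i.e. Gamma(6, 20.1).
Mode = (a−1)/b = 5/20.1 ≈ 0.249.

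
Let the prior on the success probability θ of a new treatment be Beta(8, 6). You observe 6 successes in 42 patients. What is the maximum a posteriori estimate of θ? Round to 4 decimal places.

θ̂_MAP = 0.2407

Prior: Beta(8, 6).
Data: 6 successes in 42 trials. The binomial likelihood contributes θ^6(1−θ)^36, so the posterior is Beta(8+6, 6+36) = Beta(14, 42).
For Beta(a, b) with a, b > 1 the mode is (a−1)/(a+b−2) = 13/54 ≈ 0.2407.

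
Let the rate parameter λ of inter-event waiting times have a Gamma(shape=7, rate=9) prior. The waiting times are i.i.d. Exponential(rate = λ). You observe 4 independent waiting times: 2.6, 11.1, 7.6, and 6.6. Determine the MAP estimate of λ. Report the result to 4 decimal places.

λ̂_MAP = 0.2710

The Exponential(rate=λ) likelihood is ∝ λ^n e^(−λΣtᵢ). Here n = 4 and Σtᵢ = 2.6 + 11.1 + 7.6 + 6.6 = 27.9.
Posterior ∝ λ^6e^(−9λ) · λ^4e^(−27.9λ) = λ^10e^(−36.9λ), i.e. Gamma(11, 36.9).
Mode = (a−1)/b = 10/36.9 ≈ 0.2710.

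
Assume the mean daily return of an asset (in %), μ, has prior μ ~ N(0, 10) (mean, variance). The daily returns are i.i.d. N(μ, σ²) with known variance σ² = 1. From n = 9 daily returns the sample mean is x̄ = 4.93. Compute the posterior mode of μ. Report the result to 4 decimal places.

n = 9, x̄ = 4.93.
For a Normal prior and Normal likelihood with known variance, the posterior is Normal; its mode equals its mean, the precision-weighted average.
Prior precision 1/σ₀² = 1/10 = 0.1; data precision n/σ² = 9/1 = 9.
μ̂ = (0.1·0 + 9·4.93) / (0.1 + 9) = 44.37/9.1 = 4437/910 ≈ 4.8758.

μ̂_MAP = 4.8758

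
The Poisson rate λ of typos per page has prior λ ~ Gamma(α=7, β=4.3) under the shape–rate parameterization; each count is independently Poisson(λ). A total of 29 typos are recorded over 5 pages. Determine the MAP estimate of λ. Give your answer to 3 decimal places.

Σxᵢ = 29, n = 5.
Posterior ∝ λ^6e^(−4.3λ) · λ^29e^(−5λ) = λ^35e^(−9.3λ), i.e. Gamma(shape=36, rate=9.3).
The mode of a Gamma(a, b) with a ≥ 1 (shape–rate) is (a−1)/b = 35/9.3 ≈ 3.763.

λ̂_MAP = 3.763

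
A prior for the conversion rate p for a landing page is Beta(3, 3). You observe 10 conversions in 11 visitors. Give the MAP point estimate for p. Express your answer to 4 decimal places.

p̂_MAP = 0.8000

Prior: Beta(3, 3).
Data: 10 successes in 11 trials. The binomial likelihood contributes p^10(1−p)^1, so the posterior is Beta(3+10, 3+1) = Beta(13, 4).
For Beta(a, b) with a, b > 1 the mode is (a−1)/(a+b−2) = 12/15 ≈ 0.8000.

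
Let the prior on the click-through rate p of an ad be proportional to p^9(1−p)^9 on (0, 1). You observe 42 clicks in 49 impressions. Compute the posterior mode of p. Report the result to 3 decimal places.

The prior density ∝ p^9(1−p)^9 is the kernel of Beta(10, 10).
Data: 42 successes in 49 trials. The binomial likelihood contributes p^42(1−p)^7, so the posterior is Beta(10+42, 10+7) = Beta(52, 17).
For Beta(a, b) with a, b > 1 the mode is (a−1)/(a+b−2) = 51/67 ≈ 0.761.

p̂_MAP = 0.761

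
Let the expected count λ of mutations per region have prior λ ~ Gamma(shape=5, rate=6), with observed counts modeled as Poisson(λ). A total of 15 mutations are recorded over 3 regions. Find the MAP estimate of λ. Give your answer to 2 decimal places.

λ̂_MAP = 2.11

Σxᵢ = 15, n = 3.
Posterior ∝ λ^4e^(−6λ) · λ^15e^(−3λ) = λ^19e^(−9λ), i.e. Gamma(shape=20, rate=9).
The mode of a Gamma(a, b) with a ≥ 1 (shape–rate) is (a−1)/b = 19/9 ≈ 2.11.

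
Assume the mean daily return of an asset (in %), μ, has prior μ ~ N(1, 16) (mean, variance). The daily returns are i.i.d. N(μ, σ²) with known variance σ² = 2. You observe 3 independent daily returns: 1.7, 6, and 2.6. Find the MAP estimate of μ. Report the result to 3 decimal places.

n = 3; x̄ = (1.7 + 6 + 2.6)/3 = 10.3/3 = 103/30 ≈ 3.4333.
For a Normal prior and Normal likelihood with known variance, the posterior is Normal; its mode equals its mean, the precision-weighted average.
Prior precision 1/σ₀² = 1/16 = 0.0625; data precision n/σ² = 3/2 = 1.5.
μ̂ = (0.0625·1 + 1.5·(103/30)) / (0.0625 + 1.5) = 5.2125/1.5625 = 3.336.

μ̂_MAP = 3.336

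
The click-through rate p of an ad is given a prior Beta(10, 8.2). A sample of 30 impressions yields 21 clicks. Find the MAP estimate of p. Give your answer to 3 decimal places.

Prior: Beta(10, 8.2).
Data: 21 successes in 30 trials. The binomial likelihood contributes p^21(1−p)^9, so the posterior is Beta(10+21, 8.2+9) = Beta(31, 17.2).
For Beta(a, b) with a, b > 1 the mode is (a−1)/(a+b−2) = 30/46.2 ≈ 0.649.

p̂_MAP = 0.649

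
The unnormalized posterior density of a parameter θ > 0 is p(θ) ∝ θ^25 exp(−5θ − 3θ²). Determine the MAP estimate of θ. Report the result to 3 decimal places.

ℓ'(θ) = 25/θ − 5 − 6θ. Setting this to zero and multiplying by θ: 6θ² + 5θ − 25 = 0.
θ = (−5 + √(5² + 4·6·25)) / (2·6) = (−5 + √625) / 12 = (−5 + 25)/12 = 5/3.
ℓ''(θ) = −25/θ² − 6 < 0, confirming a maximum.

θ̂_MAP = 1.667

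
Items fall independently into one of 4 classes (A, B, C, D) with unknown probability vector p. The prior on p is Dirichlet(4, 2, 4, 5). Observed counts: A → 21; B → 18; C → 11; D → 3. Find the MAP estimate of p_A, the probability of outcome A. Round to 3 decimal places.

The posterior is Dirichlet(αᵢ + nᵢ) = Dirichlet(25, 20, 15, 8).
For a Dirichlet(a₁,…,a_K) with all aᵢ > 1, the mode has j-th component (aⱼ − 1)/(Σaᵢ − K).
Here Σaᵢ = 68 and K = 4, so p_A = (25 − 1)/(68 − 4) = 24/64 ≈ 0.375.

MAP estimate of p_A = 0.375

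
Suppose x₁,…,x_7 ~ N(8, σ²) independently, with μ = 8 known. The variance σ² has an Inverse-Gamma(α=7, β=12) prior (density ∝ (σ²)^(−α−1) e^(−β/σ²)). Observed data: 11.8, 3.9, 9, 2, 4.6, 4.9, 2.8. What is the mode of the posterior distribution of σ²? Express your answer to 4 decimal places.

σ̂²_MAP = 6.1070

Sum of squared deviations about the known mean: SS = (11.8−8)² + (3.9−8)² + (9−8)² + (2−8)² + (4.6−8)² + (4.9−8)² + (2.8−8)² = 116.46.
The Normal likelihood contributes (σ²)^(−n/2) exp(−SS/(2σ²)), so the posterior is Inverse-Gamma(α + n/2, β + SS/2) = Inverse-Gamma(10.5, 70.23).
The mode of Inverse-Gamma(a, b) is b/(a+1) = 70.23/11.5 ≈ 6.1070.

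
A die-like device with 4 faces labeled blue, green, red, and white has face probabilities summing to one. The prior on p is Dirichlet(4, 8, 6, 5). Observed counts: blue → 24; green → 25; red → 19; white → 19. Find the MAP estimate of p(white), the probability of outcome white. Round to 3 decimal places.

MAP estimate of p(white) = 0.217

The posterior is Dirichlet(αᵢ + nᵢ) = Dirichlet(28, 33, 25, 24).
For a Dirichlet(a₁,…,a_K) with all aᵢ > 1, the mode has j-th component (aⱼ − 1)/(Σaᵢ − K).
Here Σaᵢ = 110 and K = 4, so p(white) = (24 − 1)/(110 − 4) = 23/106 ≈ 0.217.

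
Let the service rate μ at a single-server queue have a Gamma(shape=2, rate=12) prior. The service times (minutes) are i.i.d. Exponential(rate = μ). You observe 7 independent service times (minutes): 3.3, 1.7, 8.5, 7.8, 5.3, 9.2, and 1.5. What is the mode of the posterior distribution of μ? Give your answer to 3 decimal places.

The Exponential(rate=μ) likelihood is ∝ μ^n e^(−μΣtᵢ). Here n = 7 and Σtᵢ = 3.3 + 1.7 + 8.5 + 7.8 + 5.3 + 9.2 + 1.5 = 37.3.
Posterior ∝ μe^(−12μ) · μ^7e^(−37.3μ) = μ^8e^(−49.3μ), i.e. Gamma(9, 49.3).
Mode = (a−1)/b = 8/49.3 ≈ 0.162.

μ̂_MAP = 0.162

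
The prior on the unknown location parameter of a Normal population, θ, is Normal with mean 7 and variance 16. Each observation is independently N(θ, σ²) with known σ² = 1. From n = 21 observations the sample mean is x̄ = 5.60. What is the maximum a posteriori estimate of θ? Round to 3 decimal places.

θ̂_MAP = 5.604

n = 21, x̄ = 5.60.
For a Normal prior and Normal likelihood with known variance, the posterior is Normal; its mode equals its mean, the precision-weighted average.
Prior precision 1/σ₀² = 1/16 = 0.0625; data precision n/σ² = 21/1 = 21.
θ̂ = (0.0625·7 + 21·5.6) / (0.0625 + 21) = 118.0375/21.0625 = 9443/1685 ≈ 5.604.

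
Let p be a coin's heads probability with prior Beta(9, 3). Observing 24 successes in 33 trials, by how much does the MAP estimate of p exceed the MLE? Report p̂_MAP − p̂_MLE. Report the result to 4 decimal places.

MAP − MLE = 0.0169

Posterior is Beta(33, 12); MAP = (33−1)/(45−2) = 32/43 ≈ 0.74419.
MLE ignores the prior: p̂_MLE = k/n = 24/33 ≈ 0.72727.
Difference = 32/43 − 24/33 = 8/473 ≈ 0.0169.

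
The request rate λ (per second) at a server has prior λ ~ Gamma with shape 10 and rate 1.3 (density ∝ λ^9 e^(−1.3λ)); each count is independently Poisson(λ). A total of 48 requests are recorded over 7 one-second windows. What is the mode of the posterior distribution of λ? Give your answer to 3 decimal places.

λ̂_MAP = 6.867

Σxᵢ = 48, n = 7.
Posterior ∝ λ^9e^(−1.3λ) · λ^48e^(−7λ) = λ^57e^(−8.3λ), i.e. Gamma(shape=58, rate=8.3).
The mode of a Gamma(a, b) with a ≥ 1 (shape–rate) is (a−1)/b = 57/8.3 ≈ 6.867.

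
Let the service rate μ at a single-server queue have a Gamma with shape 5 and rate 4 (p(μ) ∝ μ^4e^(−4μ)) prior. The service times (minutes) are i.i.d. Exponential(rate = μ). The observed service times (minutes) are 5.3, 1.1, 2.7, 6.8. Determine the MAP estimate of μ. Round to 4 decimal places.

μ̂_MAP = 0.4020

The Exponential(rate=μ) likelihood is ∝ μ^n e^(−μΣtᵢ). Here n = 4 and Σtᵢ = 5.3 + 1.1 + 2.7 + 6.8 = 15.9.
Posterior ∝ μ^4e^(−4μ) · μ^4e^(−15.9μ) = μ^8e^(−19.9μ), i.e. Gamma(9, 19.9).
Mode = (a−1)/b = 8/19.9 ≈ 0.4020.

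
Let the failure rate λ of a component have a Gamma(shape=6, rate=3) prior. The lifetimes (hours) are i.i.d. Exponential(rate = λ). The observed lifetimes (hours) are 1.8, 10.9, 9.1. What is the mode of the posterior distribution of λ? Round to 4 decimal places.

The Exponential(rate=λ) likelihood is ∝ λ^n e^(−λΣtᵢ). Here n = 3 and Σtᵢ = 1.8 + 10.9 + 9.1 = 21.8.
Posterior ∝ λ^5e^(−3λ) · λ^3e^(−21.8λ) = λ^8e^(−24.8λ), i.e. Gamma(9, 24.8).
Mode = (a−1)/b = 8/24.8 ≈ 0.3226.

λ̂_MAP = 0.3226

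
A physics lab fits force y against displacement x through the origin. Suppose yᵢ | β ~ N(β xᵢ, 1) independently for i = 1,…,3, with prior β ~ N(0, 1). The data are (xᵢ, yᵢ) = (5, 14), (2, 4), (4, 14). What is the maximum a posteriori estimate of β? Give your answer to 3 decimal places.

β̂_MAP = 2.913

log p(β | y) = −Σ(yᵢ − βxᵢ)²/(2·1) − β²/(2·1) + const.
Setting the derivative to zero: Σxᵢ(yᵢ − βxᵢ)/1 − β/1 = 0, so β = Σxᵢyᵢ / (Σxᵢ² + σ²/τ²).
Σxᵢyᵢ = 5·14 + 2·4 + 4·14 = 134; Σxᵢ² = 45; σ²/τ² = 1.
β̂_MAP = 134 / (45 + 1) = 134/46 ≈ 2.913.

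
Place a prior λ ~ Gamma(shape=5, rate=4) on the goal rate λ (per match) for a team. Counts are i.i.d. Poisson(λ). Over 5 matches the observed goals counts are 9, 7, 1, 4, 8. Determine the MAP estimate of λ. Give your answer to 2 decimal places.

Σxᵢ = 9+7+1+4+8 = 29, with n = 5.
Posterior ∝ λ^4e^(−4λ) · λ^29e^(−5λ) = λ^33e^(−9λ), i.e. Gamma(shape=34, rate=9).
The mode of a Gamma(a, b) with a ≥ 1 (shape–rate) is (a−1)/b = 33/9 ≈ 3.67.

λ̂_MAP = 3.67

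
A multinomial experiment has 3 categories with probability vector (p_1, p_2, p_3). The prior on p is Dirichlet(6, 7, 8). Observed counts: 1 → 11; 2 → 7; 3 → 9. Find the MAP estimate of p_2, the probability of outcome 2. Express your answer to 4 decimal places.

The posterior is Dirichlet(αᵢ + nᵢ) = Dirichlet(17, 14, 17).
For a Dirichlet(a₁,…,a_K) with all aᵢ > 1, the mode has j-th component (aⱼ − 1)/(Σaᵢ − K).
Here Σaᵢ = 48 and K = 3, so p_2 = (14 − 1)/(48 − 3) = 13/45 ≈ 0.2889.

MAP estimate: 0.2889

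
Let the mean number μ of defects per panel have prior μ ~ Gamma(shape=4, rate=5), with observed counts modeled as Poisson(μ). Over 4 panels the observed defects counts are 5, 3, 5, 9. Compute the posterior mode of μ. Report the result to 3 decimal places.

Σxᵢ = 5+3+5+9 = 22, with n = 4.
Posterior ∝ μ^3e^(−5μ) · μ^22e^(−4μ) = μ^25e^(−9μ), i.e. Gamma(shape=26, rate=9).
The mode of a Gamma(a, b) with a ≥ 1 (shape–rate) is (a−1)/b = 25/9 ≈ 2.778.

μ̂_MAP = 2.778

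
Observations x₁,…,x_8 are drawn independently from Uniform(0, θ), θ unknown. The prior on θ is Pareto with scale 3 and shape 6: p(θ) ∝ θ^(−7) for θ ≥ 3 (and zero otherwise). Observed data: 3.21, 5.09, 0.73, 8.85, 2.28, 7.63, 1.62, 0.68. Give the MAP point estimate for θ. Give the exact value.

The Uniform(0, θ) likelihood is θ^(−n) for θ ≥ max(xᵢ), zero otherwise. Here max(xᵢ) = 8.85.
Posterior ∝ θ^(−7) · θ^(−8) = θ^(−15) on θ ≥ max(3, 8.85) = 8.85.
This density is strictly decreasing in θ, so the posterior mode lies at the lower boundary of the support.

θ̂_MAP = 8.85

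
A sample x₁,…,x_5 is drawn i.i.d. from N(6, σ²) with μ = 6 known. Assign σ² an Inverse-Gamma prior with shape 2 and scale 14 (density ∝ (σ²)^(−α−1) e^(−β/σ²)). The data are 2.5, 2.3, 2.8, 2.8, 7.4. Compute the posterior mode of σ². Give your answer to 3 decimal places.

σ̂²_MAP = 6.944

Sum of squared deviations about the known mean: SS = (2.5−6)² + (2.3−6)² + (2.8−6)² + (2.8−6)² + (7.4−6)² = 48.38.
The Normal likelihood contributes (σ²)^(−n/2) exp(−SS/(2σ²)), so the posterior is Inverse-Gamma(α + n/2, β + SS/2) = Inverse-Gamma(4.5, 38.19).
The mode of Inverse-Gamma(a, b) is b/(a+1) = 38.19/5.5 ≈ 6.944.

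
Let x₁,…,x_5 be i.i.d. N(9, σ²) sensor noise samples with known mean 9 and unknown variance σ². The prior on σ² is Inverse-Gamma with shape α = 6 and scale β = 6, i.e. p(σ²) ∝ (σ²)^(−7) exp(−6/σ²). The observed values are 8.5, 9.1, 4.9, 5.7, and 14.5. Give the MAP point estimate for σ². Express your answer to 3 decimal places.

σ̂²_MAP = 3.695

Sum of squared deviations about the known mean: SS = (8.5−9)² + (9.1−9)² + (4.9−9)² + (5.7−9)² + (14.5−9)² = 58.21.
The Normal likelihood contributes (σ²)^(−n/2) exp(−SS/(2σ²)), so the posterior is Inverse-Gamma(α + n/2, β + SS/2) = Inverse-Gamma(8.5, 35.105).
The mode of Inverse-Gamma(a, b) is b/(a+1) = 35.105/9.5 ≈ 3.695.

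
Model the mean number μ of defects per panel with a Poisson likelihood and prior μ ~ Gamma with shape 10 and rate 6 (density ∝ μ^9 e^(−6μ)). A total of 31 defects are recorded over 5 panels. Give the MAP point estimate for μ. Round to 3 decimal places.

Σxᵢ = 31, n = 5.
Posterior ∝ μ^9e^(−6μ) · μ^31e^(−5μ) = μ^40e^(−11μ), i.e. Gamma(shape=41, rate=11).
The mode of a Gamma(a, b) with a ≥ 1 (shape–rate) is (a−1)/b = 40/11 ≈ 3.636.

μ̂_MAP = 3.636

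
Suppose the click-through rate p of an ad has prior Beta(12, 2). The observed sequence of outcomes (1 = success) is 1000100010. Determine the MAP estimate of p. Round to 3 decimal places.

p̂_MAP = 0.636

Prior: Beta(12, 2).
Data: 3 successes in 10 trials (from the sequence). The binomial likelihood contributes p^3(1−p)^7, so the posterior is Beta(12+3, 2+7) = Beta(15, 9).
For Beta(a, b) with a, b > 1 the mode is (a−1)/(a+b−2) = 14/22 ≈ 0.636.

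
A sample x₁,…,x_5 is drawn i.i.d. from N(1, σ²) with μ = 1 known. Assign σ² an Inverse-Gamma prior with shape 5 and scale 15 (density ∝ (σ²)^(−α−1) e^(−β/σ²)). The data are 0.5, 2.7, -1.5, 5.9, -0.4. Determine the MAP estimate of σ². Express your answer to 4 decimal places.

σ̂²_MAP = 3.8447

Sum of squared deviations about the known mean: SS = (0.5−1)² + (2.7−1)² + (-1.5−1)² + (5.9−1)² + (-0.4−1)² = 35.36.
The Normal likelihood contributes (σ²)^(−n/2) exp(−SS/(2σ²)), so the posterior is Inverse-Gamma(α + n/2, β + SS/2) = Inverse-Gamma(7.5, 32.68).
The mode of Inverse-Gamma(a, b) is b/(a+1) = 32.68/8.5 ≈ 3.8447.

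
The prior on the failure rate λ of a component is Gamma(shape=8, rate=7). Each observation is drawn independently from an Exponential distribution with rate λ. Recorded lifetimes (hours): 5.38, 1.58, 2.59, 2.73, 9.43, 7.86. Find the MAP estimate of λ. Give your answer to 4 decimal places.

λ̂_MAP = 0.3555

The Exponential(rate=λ) likelihood is ∝ λ^n e^(−λΣtᵢ). Here n = 6 and Σtᵢ = 5.38 + 1.58 + 2.59 + 2.73 + 9.43 + 7.86 = 29.57.
Posterior ∝ λ^7e^(−7λ) · λ^6e^(−29.57λ) = λ^13e^(−36.57λ), i.e. Gamma(14, 36.57).
Mode = (a−1)/b = 13/36.57 ≈ 0.3555.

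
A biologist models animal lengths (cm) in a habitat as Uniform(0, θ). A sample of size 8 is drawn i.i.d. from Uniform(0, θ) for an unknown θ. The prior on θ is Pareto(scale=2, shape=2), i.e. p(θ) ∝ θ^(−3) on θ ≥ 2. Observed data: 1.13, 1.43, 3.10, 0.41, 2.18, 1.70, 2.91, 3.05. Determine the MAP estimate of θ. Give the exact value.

The Uniform(0, θ) likelihood is θ^(−n) for θ ≥ max(xᵢ), zero otherwise. Here max(xᵢ) = 3.10.
Posterior ∝ θ^(−3) · θ^(−8) = θ^(−11) on θ ≥ max(2, 3.10) = 3.10.
This density is strictly decreasing in θ, so the posterior mode lies at the lower boundary of the support.

θ̂_MAP = 3.10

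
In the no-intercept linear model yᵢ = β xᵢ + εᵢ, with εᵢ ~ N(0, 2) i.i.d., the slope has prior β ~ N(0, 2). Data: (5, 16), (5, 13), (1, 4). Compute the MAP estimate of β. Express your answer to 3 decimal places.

β̂_MAP = 2.865

log p(β | y) = −Σ(yᵢ − βxᵢ)²/(2·2) − β²/(2·2) + const.
Setting the derivative to zero: Σxᵢ(yᵢ − βxᵢ)/2 − β/2 = 0, so β = Σxᵢyᵢ / (Σxᵢ² + σ²/τ²).
Σxᵢyᵢ = 5·16 + 5·13 + 1·4 = 149; Σxᵢ² = 51; σ²/τ² = 1.
β̂_MAP = 149 / (51 + 1) = 149/52 ≈ 2.865.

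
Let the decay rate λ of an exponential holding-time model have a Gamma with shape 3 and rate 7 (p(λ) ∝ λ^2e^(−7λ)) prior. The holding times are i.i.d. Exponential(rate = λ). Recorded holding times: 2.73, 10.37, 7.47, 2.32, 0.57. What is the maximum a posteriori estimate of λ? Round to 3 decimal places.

The Exponential(rate=λ) likelihood is ∝ λ^n e^(−λΣtᵢ). Here n = 5 and Σtᵢ = 2.73 + 10.37 + 7.47 + 2.32 + 0.57 = 23.46.
Posterior ∝ λ^2e^(−7λ) · λ^5e^(−23.46λ) = λ^7e^(−30.46λ), i.e. Gamma(8, 30.46).
Mode = (a−1)/b = 7/30.46 ≈ 0.230.

λ̂_MAP = 0.230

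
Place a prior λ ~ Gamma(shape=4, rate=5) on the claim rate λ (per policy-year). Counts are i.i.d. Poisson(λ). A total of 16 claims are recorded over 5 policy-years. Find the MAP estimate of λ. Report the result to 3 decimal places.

Σxᵢ = 16, n = 5.
Posterior ∝ λ^3e^(−5λ) · λ^16e^(−5λ) = λ^19e^(−10λ), i.e. Gamma(shape=20, rate=10).
The mode of a Gamma(a, b) with a ≥ 1 (shape–rate) is (a−1)/b = 19/10 ≈ 1.900.

λ̂_MAP = 1.900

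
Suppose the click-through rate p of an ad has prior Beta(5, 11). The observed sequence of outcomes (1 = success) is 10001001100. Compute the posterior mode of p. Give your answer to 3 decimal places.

Prior: Beta(5, 11).
Data: 4 successes in 11 trials (from the sequence). The binomial likelihood contributes p^4(1−p)^7, so the posterior is Beta(5+4, 11+7) = Beta(9, 18).
For Beta(a, b) with a, b > 1 the mode is (a−1)/(a+b−2) = 8/25 ≈ 0.320.

p̂_MAP = 0.320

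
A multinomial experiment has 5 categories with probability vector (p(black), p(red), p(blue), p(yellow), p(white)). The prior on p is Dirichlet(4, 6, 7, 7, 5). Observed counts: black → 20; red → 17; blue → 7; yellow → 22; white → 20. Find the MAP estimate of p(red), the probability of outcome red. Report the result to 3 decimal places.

MAP estimate of p(red) = 0.200

The posterior is Dirichlet(αᵢ + nᵢ) = Dirichlet(24, 23, 14, 29, 25).
For a Dirichlet(a₁,…,a_K) with all aᵢ > 1, the mode has j-th component (aⱼ − 1)/(Σaᵢ − K).
Here Σaᵢ = 115 and K = 5, so p(red) = (23 − 1)/(115 − 5) = 22/110 ≈ 0.200.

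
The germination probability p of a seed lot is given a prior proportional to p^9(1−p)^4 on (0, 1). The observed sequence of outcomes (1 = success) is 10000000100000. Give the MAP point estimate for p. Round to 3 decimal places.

p̂_MAP = 0.407

The prior density ∝ p^9(1−p)^4 is the kernel of Beta(10, 5).
Data: 2 successes in 14 trials (from the sequence). The binomial likelihood contributes p^2(1−p)^12, so the posterior is Beta(10+2, 5+12) = Beta(12, 17).
For Beta(a, b) with a, b > 1 the mode is (a−1)/(a+b−2) = 11/27 ≈ 0.407.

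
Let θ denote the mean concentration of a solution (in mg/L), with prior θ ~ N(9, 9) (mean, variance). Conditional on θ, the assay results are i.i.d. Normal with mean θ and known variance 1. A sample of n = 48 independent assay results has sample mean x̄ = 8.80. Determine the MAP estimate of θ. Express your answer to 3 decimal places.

θ̂_MAP = 8.800

n = 48, x̄ = 8.80.
For a Normal prior and Normal likelihood with known variance, the posterior is Normal; its mode equals its mean, the precision-weighted average.
Prior precision 1/σ₀² = 1/9; data precision n/σ² = 48/1 = 48.
θ̂ = ((1/9)·9 + 48·8.8) / (1/9 + 48) = 423.4/(433/9) = 19053/2165 ≈ 8.800.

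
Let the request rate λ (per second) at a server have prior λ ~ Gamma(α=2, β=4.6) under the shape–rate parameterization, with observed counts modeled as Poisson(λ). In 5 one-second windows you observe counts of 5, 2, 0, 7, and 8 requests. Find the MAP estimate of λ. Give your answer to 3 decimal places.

λ̂_MAP = 2.396

Σxᵢ = 5+2+0+7+8 = 22, with n = 5.
Posterior ∝ λe^(−4.6λ) · λ^22e^(−5λ) = λ^23e^(−9.6λ), i.e. Gamma(shape=24, rate=9.6).
The mode of a Gamma(a, b) with a ≥ 1 (shape–rate) is (a−1)/b = 23/9.6 ≈ 2.396.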